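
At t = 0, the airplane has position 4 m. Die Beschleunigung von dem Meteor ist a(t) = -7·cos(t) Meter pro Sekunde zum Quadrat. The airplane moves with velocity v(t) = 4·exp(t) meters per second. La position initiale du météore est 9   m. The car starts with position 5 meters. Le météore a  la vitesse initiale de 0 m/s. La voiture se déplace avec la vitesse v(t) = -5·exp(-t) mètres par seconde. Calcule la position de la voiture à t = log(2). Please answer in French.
Pour résoudre ceci, nous devons prendre 1 primitive de notre équation de la vitesse v(t) = -5·exp(-t). L'intégrale de la vitesse est la position. En utilisant x(0) = 5, nous obtenons x(t) = 5·exp(-t). Nous avons la position x(t) = 5·exp(-t). En substituant t = log(2): x(log(2)) = 5/2.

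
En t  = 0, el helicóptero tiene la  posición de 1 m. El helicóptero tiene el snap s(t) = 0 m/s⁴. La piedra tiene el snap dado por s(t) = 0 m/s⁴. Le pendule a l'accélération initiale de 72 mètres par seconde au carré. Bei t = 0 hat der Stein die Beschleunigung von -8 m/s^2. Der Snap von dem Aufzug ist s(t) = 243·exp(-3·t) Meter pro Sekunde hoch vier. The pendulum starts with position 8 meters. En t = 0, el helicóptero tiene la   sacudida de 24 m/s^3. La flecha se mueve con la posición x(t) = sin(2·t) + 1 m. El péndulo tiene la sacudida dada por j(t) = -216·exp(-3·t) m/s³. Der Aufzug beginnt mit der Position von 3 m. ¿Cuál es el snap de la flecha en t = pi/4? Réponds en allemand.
Wir müssen unsere Gleichung für die Position x(t) = sin(2·t) + 1 4-mal ableiten. Durch Ableiten von der Position erhalten wir die Geschwindigkeit: v(t) = 2·cos(2·t). Durch Ableiten von der Geschwindigkeit erhalten wir die Beschleunigung: a(t) = -4·sin(2·t). Mit d/dt von a(t) finden wir j(t) = -8·cos(2·t). Durch Ableiten von dem Ruck erhalten wir den Snap: s(t) = 16·sin(2·t). Wir haben den Snap s(t) = 16·sin(2·t). Durch Einsetzen von t = pi/4: s(pi/4) = 16.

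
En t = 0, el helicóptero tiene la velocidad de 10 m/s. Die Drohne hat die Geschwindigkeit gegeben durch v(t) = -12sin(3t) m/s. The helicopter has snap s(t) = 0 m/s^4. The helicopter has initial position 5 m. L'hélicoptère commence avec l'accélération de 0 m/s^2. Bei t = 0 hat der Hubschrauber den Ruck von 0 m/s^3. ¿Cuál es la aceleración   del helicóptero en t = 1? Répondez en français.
En partant du snap s(t) = 0, nous prenons 2 primitives. En prenant ∫s(t)dt et en appliquant j(0) = 0, nous trouvons j(t) = 0. En prenant ∫j(t)dt et en appliquant a(0) = 0, nous trouvons a(t) = 0. Nous avons l'accélération a(t) = 0. En substituant t = 1: a(1) = 0.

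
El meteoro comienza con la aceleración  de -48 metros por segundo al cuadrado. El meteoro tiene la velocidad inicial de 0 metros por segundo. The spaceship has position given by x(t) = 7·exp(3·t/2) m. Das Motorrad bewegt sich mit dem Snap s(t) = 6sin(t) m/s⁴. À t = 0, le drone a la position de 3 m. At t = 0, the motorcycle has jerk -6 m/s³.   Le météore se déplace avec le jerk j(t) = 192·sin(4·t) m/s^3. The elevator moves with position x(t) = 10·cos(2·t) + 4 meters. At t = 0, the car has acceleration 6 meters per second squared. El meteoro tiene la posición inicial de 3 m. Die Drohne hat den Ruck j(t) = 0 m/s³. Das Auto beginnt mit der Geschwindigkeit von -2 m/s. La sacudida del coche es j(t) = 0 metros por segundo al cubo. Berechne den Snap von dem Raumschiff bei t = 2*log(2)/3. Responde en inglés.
We must differentiate our position equation x(t) = 7·exp(3·t/2) 4 times. Taking d/dt of x(t), we find v(t) = 21·exp(3·t/2)/2. Differentiating velocity, we get acceleration: a(t) = 63·exp(3·t/2)/4. The derivative of acceleration gives jerk: j(t) = 189·exp(3·t/2)/8. Taking d/dt of j(t), we find s(t) = 567·exp(3·t/2)/16. We have snap s(t) = 567·exp(3·t/2)/16. Substituting t = 2*log(2)/3: s(2*log(2)/3) = 567/8.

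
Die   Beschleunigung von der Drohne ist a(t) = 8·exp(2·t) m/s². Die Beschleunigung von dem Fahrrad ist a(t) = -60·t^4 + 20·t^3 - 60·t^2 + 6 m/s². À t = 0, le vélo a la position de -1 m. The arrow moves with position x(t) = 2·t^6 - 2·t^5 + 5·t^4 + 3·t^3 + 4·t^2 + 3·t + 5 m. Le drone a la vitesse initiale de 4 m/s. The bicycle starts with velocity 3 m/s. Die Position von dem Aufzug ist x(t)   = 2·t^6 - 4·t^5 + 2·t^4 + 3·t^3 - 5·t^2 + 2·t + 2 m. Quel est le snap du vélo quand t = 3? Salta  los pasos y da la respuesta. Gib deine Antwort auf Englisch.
At t = 3, s = -6240.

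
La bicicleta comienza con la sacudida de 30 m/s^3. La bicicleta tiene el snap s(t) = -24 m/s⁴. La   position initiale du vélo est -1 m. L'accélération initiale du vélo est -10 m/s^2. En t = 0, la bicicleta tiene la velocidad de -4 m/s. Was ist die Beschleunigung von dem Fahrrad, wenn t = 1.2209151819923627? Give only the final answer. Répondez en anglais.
At t = 1.2209151819923627, a = 8.73984888033755.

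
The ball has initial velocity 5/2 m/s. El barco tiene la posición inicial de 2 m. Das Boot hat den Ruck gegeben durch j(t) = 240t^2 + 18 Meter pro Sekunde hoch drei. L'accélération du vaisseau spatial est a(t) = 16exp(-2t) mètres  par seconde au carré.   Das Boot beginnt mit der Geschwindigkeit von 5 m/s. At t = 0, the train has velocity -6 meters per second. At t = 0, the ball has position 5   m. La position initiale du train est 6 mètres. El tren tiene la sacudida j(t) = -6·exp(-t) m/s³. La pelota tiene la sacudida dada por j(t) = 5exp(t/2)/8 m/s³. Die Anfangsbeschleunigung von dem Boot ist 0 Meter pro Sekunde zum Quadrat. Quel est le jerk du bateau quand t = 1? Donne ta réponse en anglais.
We have jerk j(t) = 240·t^2 + 18. Substituting t = 1: j(1) = 258.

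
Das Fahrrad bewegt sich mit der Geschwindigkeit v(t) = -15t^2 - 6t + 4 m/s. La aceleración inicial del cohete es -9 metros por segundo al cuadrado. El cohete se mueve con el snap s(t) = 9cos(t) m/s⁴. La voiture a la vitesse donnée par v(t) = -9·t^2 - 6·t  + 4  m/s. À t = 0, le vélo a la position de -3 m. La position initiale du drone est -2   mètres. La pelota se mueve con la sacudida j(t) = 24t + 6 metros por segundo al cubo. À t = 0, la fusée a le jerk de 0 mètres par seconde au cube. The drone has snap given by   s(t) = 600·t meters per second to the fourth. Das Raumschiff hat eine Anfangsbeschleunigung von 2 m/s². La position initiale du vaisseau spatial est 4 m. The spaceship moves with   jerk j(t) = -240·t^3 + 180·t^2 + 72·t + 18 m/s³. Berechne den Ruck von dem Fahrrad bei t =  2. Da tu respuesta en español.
Para resolver esto, necesitamos tomar 2 derivadas de nuestra ecuación de la velocidad v(t) = -15·t^2 - 6·t + 4. Derivando la velocidad, obtenemos la aceleración: a(t) = -30·t - 6. Tomando d/dt de a(t), encontramos j(t) = -30. Tenemos la sacudida j(t) = -30. Sustituyendo t = 2: j(2) = -30.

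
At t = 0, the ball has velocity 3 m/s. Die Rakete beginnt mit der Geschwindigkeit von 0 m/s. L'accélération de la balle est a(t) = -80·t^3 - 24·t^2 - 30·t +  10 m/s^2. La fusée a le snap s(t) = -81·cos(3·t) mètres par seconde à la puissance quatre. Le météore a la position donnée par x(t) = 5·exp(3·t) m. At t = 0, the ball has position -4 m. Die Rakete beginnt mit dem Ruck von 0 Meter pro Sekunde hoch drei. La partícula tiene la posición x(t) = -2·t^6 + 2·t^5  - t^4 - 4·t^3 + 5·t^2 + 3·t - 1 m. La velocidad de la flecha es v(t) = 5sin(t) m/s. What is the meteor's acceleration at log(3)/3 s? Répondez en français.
Pour résoudre ceci, nous devons prendre 2 dérivées de notre équation de la position x(t) = 5·exp(3·t). En dérivant la position, nous obtenons la vitesse: v(t) = 15·exp(3·t). La dérivée de la vitesse donne l'accélération: a(t) = 45·exp(3·t). Nous avons l'accélération a(t) = 45·exp(3·t). En substituant t = log(3)/3: a(log(3)/3) = 135.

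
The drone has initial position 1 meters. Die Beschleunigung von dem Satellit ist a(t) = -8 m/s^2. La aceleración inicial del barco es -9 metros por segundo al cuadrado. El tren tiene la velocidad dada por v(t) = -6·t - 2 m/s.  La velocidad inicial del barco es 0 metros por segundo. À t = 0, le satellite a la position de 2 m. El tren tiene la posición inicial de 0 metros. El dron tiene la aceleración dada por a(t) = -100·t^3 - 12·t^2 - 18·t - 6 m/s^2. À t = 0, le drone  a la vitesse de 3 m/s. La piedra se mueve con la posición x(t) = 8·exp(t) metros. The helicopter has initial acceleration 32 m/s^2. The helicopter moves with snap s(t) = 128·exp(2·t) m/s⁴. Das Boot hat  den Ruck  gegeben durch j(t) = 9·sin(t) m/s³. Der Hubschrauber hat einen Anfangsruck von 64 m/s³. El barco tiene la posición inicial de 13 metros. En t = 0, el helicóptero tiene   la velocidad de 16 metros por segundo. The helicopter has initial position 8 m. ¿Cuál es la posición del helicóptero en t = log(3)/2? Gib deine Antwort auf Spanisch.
Debemos encontrar la antiderivada de nuestra ecuación del snap s(t) = 128·exp(2·t) 4 veces. La integral del snap es la sacudida. Usando j(0) = 64, obtenemos j(t) = 64·exp(2·t). Integrando la sacudida y usando la condición inicial a(0) = 32, obtenemos a(t) = 32·exp(2·t). Tomando ∫a(t)dt y aplicando v(0) = 16, encontramos v(t) = 16·exp(2·t). Integrando la velocidad y usando la condición inicial x(0) = 8, obtenemos x(t) = 8·exp(2·t). De la ecuación de la posición x(t) = 8·exp(2·t), sustituimos t = log(3)/2 para obtener x = 24.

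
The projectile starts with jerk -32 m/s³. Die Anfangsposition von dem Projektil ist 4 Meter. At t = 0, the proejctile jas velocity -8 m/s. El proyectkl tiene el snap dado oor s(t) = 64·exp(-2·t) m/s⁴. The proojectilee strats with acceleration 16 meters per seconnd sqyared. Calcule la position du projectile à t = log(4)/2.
Nous devons intégrer notre équation du snap s(t) = 64·exp(-2·t) 4 fois. En prenant ∫s(t)dt et en appliquant j(0) = -32, nous trouvons j(t) = -32·exp(-2·t). L'intégrale du jerk est l'accélération. En utilisant a(0) = 16, nous obtenons a(t) = 16·exp(-2·t). La primitive de l'accélération, avec v(0) = -8, donne la vitesse: v(t) = -8·exp(-2·t). En prenant ∫v(t)dt et en appliquant x(0) = 4, nous trouvons x(t) = 4·exp(-2·t). En utilisant x(t) = 4·exp(-2·t) et en substituant t = log(4)/2, nous trouvons x = 1.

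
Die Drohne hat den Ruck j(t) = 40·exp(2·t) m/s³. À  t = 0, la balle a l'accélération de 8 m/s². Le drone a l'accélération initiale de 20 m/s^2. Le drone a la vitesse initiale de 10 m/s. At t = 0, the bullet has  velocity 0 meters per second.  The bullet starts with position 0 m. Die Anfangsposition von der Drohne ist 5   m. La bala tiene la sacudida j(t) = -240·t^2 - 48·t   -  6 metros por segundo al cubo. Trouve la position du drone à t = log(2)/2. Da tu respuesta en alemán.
Ausgehend von dem Ruck j(t) = 40·exp(2·t), nehmen wir 3 Stammfunktionen. Das Integral von dem Ruck, mit a(0) = 20, ergibt die Beschleunigung: a(t) = 20·exp(2·t). Mit ∫a(t)dt und Anwendung von v(0) = 10, finden wir v(t) = 10·exp(2·t). Das Integral von der Geschwindigkeit, mit x(0) = 5, ergibt die Position: x(t) = 5·exp(2·t). Wir haben die Position x(t) = 5·exp(2·t). Durch Einsetzen von t = log(2)/2: x(log(2)/2) = 10.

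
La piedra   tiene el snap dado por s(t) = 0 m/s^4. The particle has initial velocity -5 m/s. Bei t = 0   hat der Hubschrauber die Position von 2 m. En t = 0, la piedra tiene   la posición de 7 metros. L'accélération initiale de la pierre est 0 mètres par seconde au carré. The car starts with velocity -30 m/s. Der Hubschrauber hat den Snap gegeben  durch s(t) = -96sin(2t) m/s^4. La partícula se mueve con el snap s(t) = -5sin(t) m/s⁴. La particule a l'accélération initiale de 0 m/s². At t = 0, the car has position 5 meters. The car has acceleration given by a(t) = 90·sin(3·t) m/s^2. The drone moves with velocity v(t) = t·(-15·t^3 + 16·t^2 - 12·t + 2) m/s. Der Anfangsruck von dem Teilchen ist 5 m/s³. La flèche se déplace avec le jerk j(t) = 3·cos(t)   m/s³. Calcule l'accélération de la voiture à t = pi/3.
Nous avons l'accélération a(t) = 90·sin(3·t). En substituant t = pi/3: a(pi/3) = 0.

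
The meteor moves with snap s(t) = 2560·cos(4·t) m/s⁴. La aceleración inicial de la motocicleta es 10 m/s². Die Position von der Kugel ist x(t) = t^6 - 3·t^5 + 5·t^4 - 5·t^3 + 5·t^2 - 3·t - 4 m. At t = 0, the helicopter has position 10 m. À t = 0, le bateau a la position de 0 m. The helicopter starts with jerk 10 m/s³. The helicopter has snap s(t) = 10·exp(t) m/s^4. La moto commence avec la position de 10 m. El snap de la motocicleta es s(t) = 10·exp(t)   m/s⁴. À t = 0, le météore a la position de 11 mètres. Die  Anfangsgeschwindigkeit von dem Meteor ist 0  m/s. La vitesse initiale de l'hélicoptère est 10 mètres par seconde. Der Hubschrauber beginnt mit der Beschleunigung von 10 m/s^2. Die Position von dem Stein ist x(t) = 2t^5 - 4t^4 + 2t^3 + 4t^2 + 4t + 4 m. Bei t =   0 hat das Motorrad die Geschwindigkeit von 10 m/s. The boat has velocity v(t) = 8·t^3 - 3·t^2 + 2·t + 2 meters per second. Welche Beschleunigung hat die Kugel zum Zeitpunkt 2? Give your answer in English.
We must differentiate our position equation x(t) = t^6 - 3·t^5 + 5·t^4 - 5·t^3 + 5·t^2 - 3·t - 4 2 times. Differentiating position, we get velocity: v(t) = 6·t^5 - 15·t^4 + 20·t^3 - 15·t^2 + 10·t - 3. The derivative of velocity gives acceleration: a(t) = 30·t^4 - 60·t^3 + 60·t^2 - 30·t + 10. From the given acceleration equation a(t) = 30·t^4 - 60·t^3 + 60·t^2 - 30·t + 10, we substitute t = 2 to get a = 190.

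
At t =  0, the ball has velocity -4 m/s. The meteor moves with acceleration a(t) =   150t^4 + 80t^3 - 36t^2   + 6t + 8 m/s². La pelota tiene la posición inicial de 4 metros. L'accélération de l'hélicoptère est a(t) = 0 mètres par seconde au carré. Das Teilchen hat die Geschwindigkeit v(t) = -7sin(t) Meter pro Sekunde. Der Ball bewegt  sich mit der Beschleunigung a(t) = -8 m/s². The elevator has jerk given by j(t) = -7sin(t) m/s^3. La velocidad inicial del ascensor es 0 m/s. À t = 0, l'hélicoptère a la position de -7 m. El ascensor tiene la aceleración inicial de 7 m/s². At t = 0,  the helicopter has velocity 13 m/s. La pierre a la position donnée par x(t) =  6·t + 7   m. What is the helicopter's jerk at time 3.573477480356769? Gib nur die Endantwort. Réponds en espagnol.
j(3.573477480356769) = 0.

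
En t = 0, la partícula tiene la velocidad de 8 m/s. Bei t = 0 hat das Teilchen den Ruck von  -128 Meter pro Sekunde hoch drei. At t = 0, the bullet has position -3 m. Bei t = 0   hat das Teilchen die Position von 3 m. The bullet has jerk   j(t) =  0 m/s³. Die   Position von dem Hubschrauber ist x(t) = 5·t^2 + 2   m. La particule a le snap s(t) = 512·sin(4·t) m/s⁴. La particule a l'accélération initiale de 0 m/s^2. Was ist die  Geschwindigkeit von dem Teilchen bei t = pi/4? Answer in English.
We need to integrate our snap equation s(t) = 512·sin(4·t) 3 times. Finding the antiderivative of s(t) and using j(0) = -128: j(t) = -128·cos(4·t). Taking ∫j(t)dt and applying a(0) = 0, we find a(t) = -32·sin(4·t). The integral of acceleration is velocity. Using v(0) = 8, we get v(t) = 8·cos(4·t). From the given velocity equation v(t) = 8·cos(4·t), we substitute t = pi/4 to get v = -8.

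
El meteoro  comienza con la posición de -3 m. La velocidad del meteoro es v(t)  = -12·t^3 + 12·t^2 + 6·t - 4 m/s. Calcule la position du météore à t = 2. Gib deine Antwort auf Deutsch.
Wir müssen die Stammfunktion unserer Gleichung für die Geschwindigkeit v(t) = -12·t^3 + 12·t^2 + 6·t - 4 1-mal finden. Durch Integration von der Geschwindigkeit und Verwendung der Anfangsbedingung x(0) = -3, erhalten wir x(t) = -3·t^4 + 4·t^3 + 3·t^2 - 4·t - 3. Wir haben die Position x(t) = -3·t^4 + 4·t^3 + 3·t^2 - 4·t - 3. Durch Einsetzen von t = 2: x(2) = -15.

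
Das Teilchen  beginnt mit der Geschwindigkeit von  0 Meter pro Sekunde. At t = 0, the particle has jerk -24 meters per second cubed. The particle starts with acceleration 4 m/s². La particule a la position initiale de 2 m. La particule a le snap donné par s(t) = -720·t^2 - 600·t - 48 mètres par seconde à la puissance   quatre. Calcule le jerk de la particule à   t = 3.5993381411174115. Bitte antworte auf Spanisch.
Necesitamos integrar nuestra ecuación del snap s(t) = -720·t^2 - 600·t - 48 1 vez. La antiderivada del snap es la sacudida. Usando j(0) = -24, obtenemos j(t) = -240·t^3 - 300·t^2 - 48·t - 24. De la ecuación de la sacudida j(t) = -240·t^3 - 300·t^2 - 48·t - 24, sustituimos t = 3.5993381411174115 para obtener j = -15274.6039447738.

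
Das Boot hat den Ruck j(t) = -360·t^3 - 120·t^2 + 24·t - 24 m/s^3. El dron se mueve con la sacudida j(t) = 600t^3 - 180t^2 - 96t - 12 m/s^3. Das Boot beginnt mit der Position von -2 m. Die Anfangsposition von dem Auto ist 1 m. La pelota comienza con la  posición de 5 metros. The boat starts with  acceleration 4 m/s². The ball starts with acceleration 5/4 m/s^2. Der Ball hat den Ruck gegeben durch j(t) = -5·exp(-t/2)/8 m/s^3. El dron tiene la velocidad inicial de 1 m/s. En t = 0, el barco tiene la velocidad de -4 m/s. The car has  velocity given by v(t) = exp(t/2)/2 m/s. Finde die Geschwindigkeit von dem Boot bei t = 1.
Wir müssen unsere Gleichung für den Ruck j(t) = -360·t^3 - 120·t^2 + 24·t - 24 2-mal integrieren. Mit ∫j(t)dt und Anwendung von a(0) = 4, finden wir a(t) = -90·t^4 - 40·t^3 + 12·t^2 - 24·t + 4. Durch Integration von der Beschleunigung und Verwendung der Anfangsbedingung v(0) = -4, erhalten wir v(t) = -18·t^5 - 10·t^4 + 4·t^3 - 12·t^2 + 4·t - 4. Mit v(t) = -18·t^5 - 10·t^4 + 4·t^3 - 12·t^2 + 4·t - 4 und Einsetzen von t = 1, finden wir v = -36.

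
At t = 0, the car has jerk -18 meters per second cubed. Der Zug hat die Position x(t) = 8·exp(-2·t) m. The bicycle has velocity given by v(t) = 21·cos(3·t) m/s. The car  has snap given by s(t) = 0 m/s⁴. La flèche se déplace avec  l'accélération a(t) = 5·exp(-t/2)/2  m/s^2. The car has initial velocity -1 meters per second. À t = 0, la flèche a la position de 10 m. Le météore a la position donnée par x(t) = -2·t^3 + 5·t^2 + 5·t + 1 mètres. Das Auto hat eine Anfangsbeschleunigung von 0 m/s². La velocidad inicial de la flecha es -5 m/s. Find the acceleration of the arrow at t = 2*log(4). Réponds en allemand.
Mit a(t) = 5·exp(-t/2)/2 und Einsetzen von t = 2*log(4), finden wir a = 5/8.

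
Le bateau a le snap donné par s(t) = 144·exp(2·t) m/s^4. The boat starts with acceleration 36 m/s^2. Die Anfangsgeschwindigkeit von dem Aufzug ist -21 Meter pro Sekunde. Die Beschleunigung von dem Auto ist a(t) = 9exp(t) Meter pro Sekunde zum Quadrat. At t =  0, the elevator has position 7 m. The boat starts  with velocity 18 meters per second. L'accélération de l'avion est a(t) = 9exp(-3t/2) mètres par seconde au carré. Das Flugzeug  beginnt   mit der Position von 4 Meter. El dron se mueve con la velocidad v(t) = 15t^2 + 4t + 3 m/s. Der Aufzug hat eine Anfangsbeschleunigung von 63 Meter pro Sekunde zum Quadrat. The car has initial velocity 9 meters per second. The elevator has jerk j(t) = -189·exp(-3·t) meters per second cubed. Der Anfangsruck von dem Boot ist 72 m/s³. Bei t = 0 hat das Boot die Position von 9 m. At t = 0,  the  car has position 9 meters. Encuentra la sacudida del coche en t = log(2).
Para resolver esto, necesitamos tomar 1 derivada de nuestra ecuación de la aceleración a(t) = 9·exp(t). La derivada de la aceleración da la sacudida: j(t) = 9·exp(t). Usando j(t) = 9·exp(t) y sustituyendo t = log(2), encontramos j = 18.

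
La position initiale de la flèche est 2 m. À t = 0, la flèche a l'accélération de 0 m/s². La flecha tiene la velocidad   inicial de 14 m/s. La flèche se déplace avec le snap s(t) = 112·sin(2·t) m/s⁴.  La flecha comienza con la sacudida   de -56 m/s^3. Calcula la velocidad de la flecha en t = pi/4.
Para resolver esto, necesitamos tomar 3 antiderivadas de nuestra ecuación del snap s(t) = 112·sin(2·t). La integral del snap es la sacudida. Usando j(0) = -56, obtenemos j(t) = -56·cos(2·t). Tomando ∫j(t)dt y aplicando a(0) = 0, encontramos a(t) = -28·sin(2·t). Tomando ∫a(t)dt y aplicando v(0) = 14, encontramos v(t) = 14·cos(2·t). Tenemos la velocidad v(t) = 14·cos(2·t). Sustituyendo t = pi/4: v(pi/4) = 0.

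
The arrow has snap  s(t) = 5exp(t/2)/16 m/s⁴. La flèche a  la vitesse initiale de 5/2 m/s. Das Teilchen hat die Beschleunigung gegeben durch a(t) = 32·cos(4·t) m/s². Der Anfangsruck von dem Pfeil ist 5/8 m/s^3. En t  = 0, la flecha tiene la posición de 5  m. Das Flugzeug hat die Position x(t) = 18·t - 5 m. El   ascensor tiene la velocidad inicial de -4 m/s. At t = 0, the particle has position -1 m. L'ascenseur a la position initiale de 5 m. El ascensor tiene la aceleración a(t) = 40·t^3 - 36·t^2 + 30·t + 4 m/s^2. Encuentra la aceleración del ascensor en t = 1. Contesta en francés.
En utilisant a(t) = 40·t^3 - 36·t^2 + 30·t + 4 et en substituant t = 1, nous trouvons a = 38.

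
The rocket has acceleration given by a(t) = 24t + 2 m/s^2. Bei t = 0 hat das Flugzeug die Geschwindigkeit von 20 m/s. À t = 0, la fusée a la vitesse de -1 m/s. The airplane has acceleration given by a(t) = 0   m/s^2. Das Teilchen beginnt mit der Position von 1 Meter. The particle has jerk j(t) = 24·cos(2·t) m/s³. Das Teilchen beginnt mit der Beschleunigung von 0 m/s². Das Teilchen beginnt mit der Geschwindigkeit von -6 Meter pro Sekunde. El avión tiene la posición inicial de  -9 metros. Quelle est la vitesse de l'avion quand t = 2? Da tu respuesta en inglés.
Starting from acceleration a(t) = 0, we take 1 integral. Integrating acceleration and using the initial condition v(0) = 20, we get v(t) = 20. We have velocity v(t) = 20. Substituting t = 2: v(2) = 20.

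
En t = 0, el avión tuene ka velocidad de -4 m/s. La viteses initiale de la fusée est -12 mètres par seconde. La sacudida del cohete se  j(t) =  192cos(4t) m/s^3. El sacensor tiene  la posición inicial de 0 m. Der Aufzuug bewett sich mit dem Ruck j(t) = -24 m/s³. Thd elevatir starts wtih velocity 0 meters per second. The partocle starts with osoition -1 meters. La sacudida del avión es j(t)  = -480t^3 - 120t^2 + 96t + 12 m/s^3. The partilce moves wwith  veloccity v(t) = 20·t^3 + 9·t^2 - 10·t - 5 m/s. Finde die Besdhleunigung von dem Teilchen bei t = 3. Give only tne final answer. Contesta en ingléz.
The answer is 584.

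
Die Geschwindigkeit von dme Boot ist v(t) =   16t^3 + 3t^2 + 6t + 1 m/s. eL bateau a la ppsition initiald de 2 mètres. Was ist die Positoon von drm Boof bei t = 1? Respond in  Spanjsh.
Partiendo de la velocidad v(t) = 16·t^3 + 3·t^2 + 6·t + 1, tomamos 1 antiderivada. Integrando la velocidad y usando la condición inicial x(0) = 2, obtenemos x(t) = 4·t^4 + t^3 + 3·t^2 + t + 2. Usando x(t) = 4·t^4 + t^3 + 3·t^2 + t + 2 y sustituyendo t = 1, encontramos x = 11.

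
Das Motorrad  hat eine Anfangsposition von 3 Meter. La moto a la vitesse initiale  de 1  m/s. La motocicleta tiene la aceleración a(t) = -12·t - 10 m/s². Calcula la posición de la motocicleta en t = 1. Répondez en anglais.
Starting from acceleration a(t) = -12·t - 10, we take 2 antiderivatives. The antiderivative of acceleration, with v(0) = 1, gives velocity: v(t) = -6·t^2 - 10·t + 1. Finding the antiderivative of v(t) and using x(0) = 3: x(t) = -2·t^3 - 5·t^2 + t + 3. We have position x(t) = -2·t^3 - 5·t^2 + t + 3. Substituting t = 1: x(1) = -3.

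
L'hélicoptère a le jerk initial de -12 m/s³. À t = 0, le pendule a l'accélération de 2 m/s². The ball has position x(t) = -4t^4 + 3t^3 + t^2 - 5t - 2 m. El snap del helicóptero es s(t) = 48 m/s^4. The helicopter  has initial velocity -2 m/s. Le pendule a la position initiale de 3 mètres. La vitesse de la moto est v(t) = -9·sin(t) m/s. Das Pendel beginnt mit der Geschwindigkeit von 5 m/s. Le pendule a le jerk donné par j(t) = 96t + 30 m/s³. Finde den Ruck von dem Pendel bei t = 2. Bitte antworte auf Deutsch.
Aus der Gleichung für den Ruck j(t) = 96·t + 30, setzen wir t = 2 ein und erhalten j = 222.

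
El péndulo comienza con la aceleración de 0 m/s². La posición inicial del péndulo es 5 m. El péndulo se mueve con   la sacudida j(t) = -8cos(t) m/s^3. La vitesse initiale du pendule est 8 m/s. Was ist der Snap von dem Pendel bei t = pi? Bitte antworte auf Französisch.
Pour résoudre ceci, nous devons prendre 1 dérivée de notre équation du jerk j(t) = -8·cos(t). En dérivant le jerk, nous obtenons le snap: s(t) = 8·sin(t). De l'équation du snap s(t) = 8·sin(t), nous substituons t = pi pour obtenir s = 0.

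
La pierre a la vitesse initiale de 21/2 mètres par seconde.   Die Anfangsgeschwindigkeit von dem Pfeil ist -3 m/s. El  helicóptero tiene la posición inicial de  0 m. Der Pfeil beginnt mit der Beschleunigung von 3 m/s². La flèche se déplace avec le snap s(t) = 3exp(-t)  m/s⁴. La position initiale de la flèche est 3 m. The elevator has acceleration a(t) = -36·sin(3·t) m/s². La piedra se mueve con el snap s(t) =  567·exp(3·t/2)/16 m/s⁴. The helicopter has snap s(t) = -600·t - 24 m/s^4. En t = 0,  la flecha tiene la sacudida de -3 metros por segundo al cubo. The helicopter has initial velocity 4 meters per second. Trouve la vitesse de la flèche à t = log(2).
Nous devons intégrer notre équation du snap s(t) = 3·exp(-t) 3 fois. En intégrant le snap et en utilisant la condition initiale j(0) = -3, nous obtenons j(t) = -3·exp(-t). En prenant ∫j(t)dt et en appliquant a(0) = 3, nous trouvons a(t) = 3·exp(-t). L'intégrale de l'accélération est la vitesse. En utilisant v(0) = -3, nous obtenons v(t) = -3·exp(-t). De l'équation de la vitesse v(t) = -3·exp(-t), nous substituons t = log(2) pour obtenir v = -3/2.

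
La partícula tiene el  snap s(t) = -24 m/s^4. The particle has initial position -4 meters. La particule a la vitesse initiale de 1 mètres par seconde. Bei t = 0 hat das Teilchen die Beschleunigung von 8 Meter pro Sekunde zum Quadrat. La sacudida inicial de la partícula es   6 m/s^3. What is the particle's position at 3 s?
Starting from snap s(t) = -24, we take 4 antiderivatives. Taking ∫s(t)dt and applying j(0) = 6, we find j(t) = 6 - 24·t. Finding the integral of j(t) and using a(0) = 8: a(t) = -12·t^2 + 6·t + 8. Finding the antiderivative of a(t) and using v(0) = 1: v(t) = -4·t^3 + 3·t^2 + 8·t + 1. Integrating velocity and using the initial condition x(0) = -4, we get x(t) = -t^4 + t^3 + 4·t^2 + t - 4. Using x(t) = -t^4 + t^3 + 4·t^2 + t - 4 and substituting t = 3, we find x = -19.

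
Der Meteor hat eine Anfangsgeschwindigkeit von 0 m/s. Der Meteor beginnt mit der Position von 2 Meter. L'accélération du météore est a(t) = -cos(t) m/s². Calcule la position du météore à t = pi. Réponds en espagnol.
Necesitamos integrar nuestra ecuación de la aceleración a(t) = -cos(t) 2 veces. La integral de la aceleración, con v(0) = 0, da la velocidad: v(t) = -sin(t). Tomando ∫v(t)dt y aplicando x(0) = 2, encontramos x(t) = cos(t) + 1. Tenemos la posición x(t) = cos(t) + 1. Sustituyendo t = pi: x(pi) = 0.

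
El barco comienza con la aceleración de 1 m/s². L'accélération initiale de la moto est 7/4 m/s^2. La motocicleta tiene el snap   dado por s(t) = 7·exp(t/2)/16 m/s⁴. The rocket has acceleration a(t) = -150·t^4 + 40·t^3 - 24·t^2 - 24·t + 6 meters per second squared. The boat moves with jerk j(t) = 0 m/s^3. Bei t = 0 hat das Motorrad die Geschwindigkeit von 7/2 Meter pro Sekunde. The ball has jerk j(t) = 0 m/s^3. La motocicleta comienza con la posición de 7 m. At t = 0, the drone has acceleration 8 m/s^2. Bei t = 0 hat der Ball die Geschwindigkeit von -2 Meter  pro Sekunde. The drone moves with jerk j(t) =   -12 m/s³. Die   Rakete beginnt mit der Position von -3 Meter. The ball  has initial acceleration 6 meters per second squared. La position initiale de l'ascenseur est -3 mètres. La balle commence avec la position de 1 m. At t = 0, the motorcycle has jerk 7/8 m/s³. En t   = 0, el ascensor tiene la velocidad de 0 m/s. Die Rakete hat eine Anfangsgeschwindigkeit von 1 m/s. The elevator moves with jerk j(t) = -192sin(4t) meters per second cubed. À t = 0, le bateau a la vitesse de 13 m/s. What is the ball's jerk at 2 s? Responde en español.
Tenemos la sacudida j(t) = 0. Sustituyendo t = 2: j(2) = 0.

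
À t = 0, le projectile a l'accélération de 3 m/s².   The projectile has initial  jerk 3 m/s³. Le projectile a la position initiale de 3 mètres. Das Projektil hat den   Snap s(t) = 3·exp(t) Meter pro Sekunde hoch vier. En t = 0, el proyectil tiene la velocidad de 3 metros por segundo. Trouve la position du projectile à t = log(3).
Nous devons intégrer notre équation du snap s(t) = 3·exp(t) 4 fois. La primitive du snap, avec j(0) = 3, donne le jerk: j(t) = 3·exp(t). En prenant ∫j(t)dt et en appliquant a(0) = 3, nous trouvons a(t) = 3·exp(t). En prenant ∫a(t)dt et en appliquant v(0) = 3, nous trouvons v(t) = 3·exp(t). En intégrant la vitesse et en utilisant la condition initiale x(0) = 3, nous obtenons x(t) = 3·exp(t). Nous avons la position x(t) = 3·exp(t). En substituant t = log(3): x(log(3)) = 9.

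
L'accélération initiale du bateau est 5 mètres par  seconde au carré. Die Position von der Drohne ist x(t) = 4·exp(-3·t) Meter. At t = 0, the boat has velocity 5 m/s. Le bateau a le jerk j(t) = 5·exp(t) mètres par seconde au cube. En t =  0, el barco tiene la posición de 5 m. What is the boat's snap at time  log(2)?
To solve this, we need to take 1 derivative of our jerk equation j(t) = 5·exp(t). Differentiating jerk, we get snap: s(t) = 5·exp(t). From the given snap equation s(t) = 5·exp(t), we substitute t = log(2) to get s = 10.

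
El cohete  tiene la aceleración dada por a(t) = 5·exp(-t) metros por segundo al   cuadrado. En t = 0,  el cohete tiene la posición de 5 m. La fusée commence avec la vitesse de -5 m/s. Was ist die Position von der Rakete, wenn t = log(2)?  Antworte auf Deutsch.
Ausgehend von der Beschleunigung a(t) = 5·exp(-t), nehmen wir 2 Integrale. Durch Integration von der Beschleunigung und Verwendung der Anfangsbedingung v(0) = -5, erhalten wir v(t) = -5·exp(-t). Die Stammfunktion von der Geschwindigkeit, mit x(0) = 5, ergibt die Position: x(t) = 5·exp(-t). Mit x(t) = 5·exp(-t) und Einsetzen von t = log(2), finden wir x = 5/2.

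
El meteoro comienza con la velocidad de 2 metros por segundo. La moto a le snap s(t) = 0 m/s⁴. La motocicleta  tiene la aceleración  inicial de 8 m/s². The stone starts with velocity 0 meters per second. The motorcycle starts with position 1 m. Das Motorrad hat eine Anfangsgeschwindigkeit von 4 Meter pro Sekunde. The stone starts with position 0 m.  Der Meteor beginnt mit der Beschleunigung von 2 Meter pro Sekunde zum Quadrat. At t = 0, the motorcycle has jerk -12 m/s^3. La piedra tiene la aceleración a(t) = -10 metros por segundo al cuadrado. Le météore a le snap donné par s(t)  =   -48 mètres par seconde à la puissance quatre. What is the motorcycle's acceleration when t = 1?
To find the answer, we compute 2 integrals of s(t) = 0. The integral of snap is jerk. Using j(0) = -12, we get j(t) = -12. Finding the integral of j(t) and using a(0) = 8: a(t) = 8 - 12·t. From the given acceleration equation a(t) = 8 - 12·t, we substitute t = 1 to get a = -4.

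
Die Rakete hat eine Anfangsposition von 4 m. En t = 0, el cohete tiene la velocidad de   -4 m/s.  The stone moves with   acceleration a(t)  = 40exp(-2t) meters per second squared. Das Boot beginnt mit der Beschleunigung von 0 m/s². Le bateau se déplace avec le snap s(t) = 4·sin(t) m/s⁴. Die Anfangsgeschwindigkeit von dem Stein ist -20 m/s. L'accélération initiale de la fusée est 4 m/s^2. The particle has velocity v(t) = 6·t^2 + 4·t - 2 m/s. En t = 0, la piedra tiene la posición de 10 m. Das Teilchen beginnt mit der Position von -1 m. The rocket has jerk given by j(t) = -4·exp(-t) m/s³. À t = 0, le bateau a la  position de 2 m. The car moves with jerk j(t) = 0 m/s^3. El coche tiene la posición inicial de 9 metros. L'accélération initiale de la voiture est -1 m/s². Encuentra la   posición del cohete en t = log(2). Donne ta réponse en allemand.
Um dies zu lösen, müssen wir 3 Stammfunktionen unserer Gleichung für den Ruck j(t) = -4·exp(-t) finden. Die Stammfunktion von dem Ruck, mit a(0) = 4, ergibt die Beschleunigung: a(t) = 4·exp(-t). Das Integral von der Beschleunigung, mit v(0) = -4, ergibt die Geschwindigkeit: v(t) = -4·exp(-t). Die Stammfunktion von der Geschwindigkeit, mit x(0) = 4, ergibt die Position: x(t) = 4·exp(-t). Wir haben die Position x(t) = 4·exp(-t). Durch Einsetzen von t = log(2): x(log(2)) = 2.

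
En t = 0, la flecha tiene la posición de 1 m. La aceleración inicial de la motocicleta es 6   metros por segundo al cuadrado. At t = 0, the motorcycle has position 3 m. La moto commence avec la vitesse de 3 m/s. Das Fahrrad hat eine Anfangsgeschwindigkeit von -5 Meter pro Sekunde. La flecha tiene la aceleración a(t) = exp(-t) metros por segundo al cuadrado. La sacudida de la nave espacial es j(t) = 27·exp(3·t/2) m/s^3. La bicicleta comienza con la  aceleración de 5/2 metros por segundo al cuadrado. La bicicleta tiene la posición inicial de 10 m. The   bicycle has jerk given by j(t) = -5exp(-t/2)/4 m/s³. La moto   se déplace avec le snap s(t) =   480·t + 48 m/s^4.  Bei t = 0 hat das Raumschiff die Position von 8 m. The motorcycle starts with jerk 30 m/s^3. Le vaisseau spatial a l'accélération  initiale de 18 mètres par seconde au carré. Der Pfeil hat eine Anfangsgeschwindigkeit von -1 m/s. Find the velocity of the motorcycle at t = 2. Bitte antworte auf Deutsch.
Ausgehend von dem Snap s(t) = 480·t + 48, nehmen wir 3 Stammfunktionen. Durch Integration von dem Snap und Verwendung der Anfangsbedingung j(0) = 30, erhalten wir j(t) = 240·t^2 + 48·t + 30. Mit ∫j(t)dt und Anwendung von a(0) = 6, finden wir a(t) = 80·t^3 + 24·t^2 + 30·t + 6. Mit ∫a(t)dt und Anwendung von v(0) = 3, finden wir v(t) = 20·t^4 + 8·t^3 + 15·t^2 + 6·t + 3. Mit v(t) = 20·t^4 + 8·t^3 + 15·t^2 + 6·t + 3 und Einsetzen von t = 2, finden wir v = 459.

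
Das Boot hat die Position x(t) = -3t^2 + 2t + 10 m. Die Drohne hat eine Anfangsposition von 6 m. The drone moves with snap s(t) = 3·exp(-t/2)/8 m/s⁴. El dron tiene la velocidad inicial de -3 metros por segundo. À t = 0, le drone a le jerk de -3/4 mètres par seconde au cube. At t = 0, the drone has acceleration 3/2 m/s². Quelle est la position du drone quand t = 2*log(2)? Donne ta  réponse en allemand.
Ausgehend von dem Snap s(t) = 3·exp(-t/2)/8, nehmen wir 4 Stammfunktionen. Das Integral von dem Snap ist der Ruck. Mit j(0) = -3/4 erhalten wir j(t) = -3·exp(-t/2)/4. Die Stammfunktion von dem Ruck ist die Beschleunigung. Mit a(0) = 3/2 erhalten wir a(t) = 3·exp(-t/2)/2. Mit ∫a(t)dt und Anwendung von v(0) = -3, finden wir v(t) = -3·exp(-t/2). Durch Integration von der Geschwindigkeit und Verwendung der Anfangsbedingung x(0) = 6, erhalten wir x(t) = 6·exp(-t/2). Mit x(t) = 6·exp(-t/2) und Einsetzen von t = 2*log(2), finden wir x = 3.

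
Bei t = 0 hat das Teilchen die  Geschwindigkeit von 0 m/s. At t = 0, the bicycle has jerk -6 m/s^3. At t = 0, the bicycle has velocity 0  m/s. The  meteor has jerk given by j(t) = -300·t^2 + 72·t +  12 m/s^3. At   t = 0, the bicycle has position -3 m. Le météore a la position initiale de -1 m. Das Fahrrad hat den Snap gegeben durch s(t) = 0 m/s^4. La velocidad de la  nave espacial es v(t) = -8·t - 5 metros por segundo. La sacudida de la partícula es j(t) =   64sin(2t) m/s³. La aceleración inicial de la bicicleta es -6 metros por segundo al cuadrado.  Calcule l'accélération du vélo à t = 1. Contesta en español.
Debemos encontrar la antiderivada de nuestra ecuación del snap s(t) = 0 2 veces. Tomando ∫s(t)dt y aplicando j(0) = -6, encontramos j(t) = -6. La antiderivada de la sacudida es la aceleración. Usando a(0) = -6, obtenemos a(t) = -6·t - 6. De la ecuación de la aceleración a(t) = -6·t - 6, sustituimos t = 1 para obtener a = -12.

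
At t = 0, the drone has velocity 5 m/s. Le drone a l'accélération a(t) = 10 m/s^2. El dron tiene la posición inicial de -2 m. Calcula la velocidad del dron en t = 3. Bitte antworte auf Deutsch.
Wir müssen das Integral unserer Gleichung für die Beschleunigung a(t) = 10 1-mal finden. Die Stammfunktion von der Beschleunigung, mit v(0) = 5, ergibt die Geschwindigkeit: v(t) = 10·t + 5. Aus der Gleichung für die Geschwindigkeit v(t) = 10·t + 5, setzen wir t = 3 ein und erhalten v = 35.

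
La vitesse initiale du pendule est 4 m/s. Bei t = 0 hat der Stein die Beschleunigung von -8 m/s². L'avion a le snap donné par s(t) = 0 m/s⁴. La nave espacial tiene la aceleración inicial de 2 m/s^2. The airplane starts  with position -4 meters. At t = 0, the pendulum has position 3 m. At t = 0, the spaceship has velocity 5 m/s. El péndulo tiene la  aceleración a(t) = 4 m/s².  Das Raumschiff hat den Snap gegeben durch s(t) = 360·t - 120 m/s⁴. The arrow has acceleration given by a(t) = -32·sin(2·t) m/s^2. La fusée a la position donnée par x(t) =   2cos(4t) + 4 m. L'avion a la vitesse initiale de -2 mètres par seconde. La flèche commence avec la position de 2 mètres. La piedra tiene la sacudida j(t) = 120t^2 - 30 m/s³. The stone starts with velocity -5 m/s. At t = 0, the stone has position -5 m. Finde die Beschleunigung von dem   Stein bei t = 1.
Wir müssen unsere Gleichung für den Ruck j(t) = 120·t^2 - 30 1-mal integrieren. Durch Integration von dem Ruck und Verwendung der Anfangsbedingung a(0) = -8, erhalten wir a(t) = 40·t^3 - 30·t - 8. Wir haben die Beschleunigung a(t) = 40·t^3 - 30·t - 8. Durch Einsetzen von t = 1: a(1) = 2.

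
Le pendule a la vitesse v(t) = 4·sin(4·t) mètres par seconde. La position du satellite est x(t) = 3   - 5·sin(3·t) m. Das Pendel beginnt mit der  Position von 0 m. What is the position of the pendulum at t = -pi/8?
To find the answer, we compute 1 integral of v(t) = 4·sin(4·t). The antiderivative of velocity, with x(0) = 0, gives position: x(t) = 1 - cos(4·t). We have position x(t) = 1 - cos(4·t). Substituting t = -pi/8: x(-pi/8) = 1.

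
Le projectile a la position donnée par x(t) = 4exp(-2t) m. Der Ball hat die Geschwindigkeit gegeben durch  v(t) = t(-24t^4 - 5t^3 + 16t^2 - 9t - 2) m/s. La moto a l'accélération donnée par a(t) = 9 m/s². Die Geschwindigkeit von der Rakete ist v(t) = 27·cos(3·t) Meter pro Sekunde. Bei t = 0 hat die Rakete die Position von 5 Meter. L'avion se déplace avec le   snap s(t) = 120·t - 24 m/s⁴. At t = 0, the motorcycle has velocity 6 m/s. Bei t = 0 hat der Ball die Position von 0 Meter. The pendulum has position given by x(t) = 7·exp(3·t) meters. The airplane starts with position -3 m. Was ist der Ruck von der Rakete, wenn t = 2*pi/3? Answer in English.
To solve this, we need to take 2 derivatives of our velocity equation v(t) = 27·cos(3·t). Taking d/dt of v(t), we find a(t) = -81·sin(3·t). Differentiating acceleration, we get jerk: j(t) = -243·cos(3·t). Using j(t) = -243·cos(3·t) and substituting t = 2*pi/3, we find j = -243.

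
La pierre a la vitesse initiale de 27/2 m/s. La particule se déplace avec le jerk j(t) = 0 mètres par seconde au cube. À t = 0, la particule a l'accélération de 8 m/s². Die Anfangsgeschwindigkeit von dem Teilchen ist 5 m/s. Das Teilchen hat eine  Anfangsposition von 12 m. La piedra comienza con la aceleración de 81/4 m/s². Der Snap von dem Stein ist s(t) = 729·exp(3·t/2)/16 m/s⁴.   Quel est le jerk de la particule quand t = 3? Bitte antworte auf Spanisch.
Tenemos la sacudida j(t) = 0. Sustituyendo t = 3: j(3) = 0.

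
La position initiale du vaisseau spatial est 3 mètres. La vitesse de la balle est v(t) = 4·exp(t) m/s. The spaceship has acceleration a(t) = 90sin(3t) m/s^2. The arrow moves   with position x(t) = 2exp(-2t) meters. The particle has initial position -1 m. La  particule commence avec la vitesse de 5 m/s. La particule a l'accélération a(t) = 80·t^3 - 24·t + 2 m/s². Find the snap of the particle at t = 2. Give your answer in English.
We must differentiate our acceleration equation a(t) = 80·t^3 - 24·t + 2 2 times. Taking d/dt of a(t), we find j(t) = 240·t^2 - 24. The derivative of jerk gives snap: s(t) = 480·t. Using s(t) = 480·t and substituting t = 2, we find s = 960.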